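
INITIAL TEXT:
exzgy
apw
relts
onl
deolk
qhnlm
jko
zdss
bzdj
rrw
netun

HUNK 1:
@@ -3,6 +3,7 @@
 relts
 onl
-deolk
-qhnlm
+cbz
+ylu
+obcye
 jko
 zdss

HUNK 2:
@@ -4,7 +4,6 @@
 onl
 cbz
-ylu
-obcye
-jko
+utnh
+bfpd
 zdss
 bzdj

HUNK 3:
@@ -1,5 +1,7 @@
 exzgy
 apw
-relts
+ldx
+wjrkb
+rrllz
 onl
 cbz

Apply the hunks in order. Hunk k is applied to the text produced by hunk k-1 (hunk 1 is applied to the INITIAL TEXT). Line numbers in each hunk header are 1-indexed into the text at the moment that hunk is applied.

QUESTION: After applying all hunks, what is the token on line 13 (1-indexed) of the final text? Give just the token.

Hunk 1: at line 3 remove [deolk,qhnlm] add [cbz,ylu,obcye] -> 12 lines: exzgy apw relts onl cbz ylu obcye jko zdss bzdj rrw netun
Hunk 2: at line 4 remove [ylu,obcye,jko] add [utnh,bfpd] -> 11 lines: exzgy apw relts onl cbz utnh bfpd zdss bzdj rrw netun
Hunk 3: at line 1 remove [relts] add [ldx,wjrkb,rrllz] -> 13 lines: exzgy apw ldx wjrkb rrllz onl cbz utnh bfpd zdss bzdj rrw netun
Final line 13: netun

Answer: netun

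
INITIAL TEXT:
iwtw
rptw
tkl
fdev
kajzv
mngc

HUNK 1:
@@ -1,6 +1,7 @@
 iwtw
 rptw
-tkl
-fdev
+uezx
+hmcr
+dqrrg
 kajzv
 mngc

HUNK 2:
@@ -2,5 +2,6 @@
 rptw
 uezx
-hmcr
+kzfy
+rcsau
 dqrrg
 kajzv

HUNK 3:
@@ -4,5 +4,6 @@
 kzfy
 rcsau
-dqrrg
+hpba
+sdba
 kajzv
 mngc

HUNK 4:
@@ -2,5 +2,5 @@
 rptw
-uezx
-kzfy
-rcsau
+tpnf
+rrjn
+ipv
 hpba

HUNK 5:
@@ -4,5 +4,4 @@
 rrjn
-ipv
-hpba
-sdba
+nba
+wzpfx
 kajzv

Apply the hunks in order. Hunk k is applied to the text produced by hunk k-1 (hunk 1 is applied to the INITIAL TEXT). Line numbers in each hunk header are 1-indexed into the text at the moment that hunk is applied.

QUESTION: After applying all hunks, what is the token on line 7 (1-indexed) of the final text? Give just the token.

Answer: kajzv

Derivation:
Hunk 1: at line 1 remove [tkl,fdev] add [uezx,hmcr,dqrrg] -> 7 lines: iwtw rptw uezx hmcr dqrrg kajzv mngc
Hunk 2: at line 2 remove [hmcr] add [kzfy,rcsau] -> 8 lines: iwtw rptw uezx kzfy rcsau dqrrg kajzv mngc
Hunk 3: at line 4 remove [dqrrg] add [hpba,sdba] -> 9 lines: iwtw rptw uezx kzfy rcsau hpba sdba kajzv mngc
Hunk 4: at line 2 remove [uezx,kzfy,rcsau] add [tpnf,rrjn,ipv] -> 9 lines: iwtw rptw tpnf rrjn ipv hpba sdba kajzv mngc
Hunk 5: at line 4 remove [ipv,hpba,sdba] add [nba,wzpfx] -> 8 lines: iwtw rptw tpnf rrjn nba wzpfx kajzv mngc
Final line 7: kajzv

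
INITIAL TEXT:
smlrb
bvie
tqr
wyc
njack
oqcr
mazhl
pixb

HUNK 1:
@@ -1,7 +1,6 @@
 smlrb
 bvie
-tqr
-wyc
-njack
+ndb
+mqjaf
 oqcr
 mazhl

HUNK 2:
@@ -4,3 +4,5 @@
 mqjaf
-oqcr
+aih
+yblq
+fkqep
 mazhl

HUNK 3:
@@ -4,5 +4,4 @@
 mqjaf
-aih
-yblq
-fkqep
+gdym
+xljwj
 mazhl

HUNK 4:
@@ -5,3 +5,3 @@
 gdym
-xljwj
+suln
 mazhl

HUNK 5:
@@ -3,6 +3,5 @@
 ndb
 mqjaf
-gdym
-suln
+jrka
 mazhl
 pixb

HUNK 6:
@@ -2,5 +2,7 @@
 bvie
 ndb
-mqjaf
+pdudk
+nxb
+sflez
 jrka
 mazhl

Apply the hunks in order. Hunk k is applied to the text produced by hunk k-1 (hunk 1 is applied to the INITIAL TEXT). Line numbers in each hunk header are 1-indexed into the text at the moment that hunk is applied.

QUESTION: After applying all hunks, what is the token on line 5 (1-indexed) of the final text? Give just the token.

Hunk 1: at line 1 remove [tqr,wyc,njack] add [ndb,mqjaf] -> 7 lines: smlrb bvie ndb mqjaf oqcr mazhl pixb
Hunk 2: at line 4 remove [oqcr] add [aih,yblq,fkqep] -> 9 lines: smlrb bvie ndb mqjaf aih yblq fkqep mazhl pixb
Hunk 3: at line 4 remove [aih,yblq,fkqep] add [gdym,xljwj] -> 8 lines: smlrb bvie ndb mqjaf gdym xljwj mazhl pixb
Hunk 4: at line 5 remove [xljwj] add [suln] -> 8 lines: smlrb bvie ndb mqjaf gdym suln mazhl pixb
Hunk 5: at line 3 remove [gdym,suln] add [jrka] -> 7 lines: smlrb bvie ndb mqjaf jrka mazhl pixb
Hunk 6: at line 2 remove [mqjaf] add [pdudk,nxb,sflez] -> 9 lines: smlrb bvie ndb pdudk nxb sflez jrka mazhl pixb
Final line 5: nxb

Answer: nxb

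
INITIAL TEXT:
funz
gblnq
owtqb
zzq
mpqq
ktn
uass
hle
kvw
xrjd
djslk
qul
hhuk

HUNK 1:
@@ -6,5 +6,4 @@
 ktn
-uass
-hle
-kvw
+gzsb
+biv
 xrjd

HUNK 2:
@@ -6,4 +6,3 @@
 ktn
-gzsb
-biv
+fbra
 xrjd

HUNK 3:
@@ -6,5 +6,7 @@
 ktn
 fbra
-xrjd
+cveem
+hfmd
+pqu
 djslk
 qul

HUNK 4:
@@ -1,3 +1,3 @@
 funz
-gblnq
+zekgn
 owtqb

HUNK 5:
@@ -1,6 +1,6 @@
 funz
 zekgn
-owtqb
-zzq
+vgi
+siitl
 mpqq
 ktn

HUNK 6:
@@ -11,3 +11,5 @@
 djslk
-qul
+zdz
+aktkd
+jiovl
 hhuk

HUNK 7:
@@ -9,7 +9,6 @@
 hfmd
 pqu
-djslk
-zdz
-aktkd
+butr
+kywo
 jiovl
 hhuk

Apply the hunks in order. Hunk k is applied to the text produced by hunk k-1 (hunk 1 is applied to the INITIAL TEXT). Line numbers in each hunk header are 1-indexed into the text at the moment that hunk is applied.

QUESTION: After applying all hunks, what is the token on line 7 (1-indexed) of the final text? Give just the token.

Hunk 1: at line 6 remove [uass,hle,kvw] add [gzsb,biv] -> 12 lines: funz gblnq owtqb zzq mpqq ktn gzsb biv xrjd djslk qul hhuk
Hunk 2: at line 6 remove [gzsb,biv] add [fbra] -> 11 lines: funz gblnq owtqb zzq mpqq ktn fbra xrjd djslk qul hhuk
Hunk 3: at line 6 remove [xrjd] add [cveem,hfmd,pqu] -> 13 lines: funz gblnq owtqb zzq mpqq ktn fbra cveem hfmd pqu djslk qul hhuk
Hunk 4: at line 1 remove [gblnq] add [zekgn] -> 13 lines: funz zekgn owtqb zzq mpqq ktn fbra cveem hfmd pqu djslk qul hhuk
Hunk 5: at line 1 remove [owtqb,zzq] add [vgi,siitl] -> 13 lines: funz zekgn vgi siitl mpqq ktn fbra cveem hfmd pqu djslk qul hhuk
Hunk 6: at line 11 remove [qul] add [zdz,aktkd,jiovl] -> 15 lines: funz zekgn vgi siitl mpqq ktn fbra cveem hfmd pqu djslk zdz aktkd jiovl hhuk
Hunk 7: at line 9 remove [djslk,zdz,aktkd] add [butr,kywo] -> 14 lines: funz zekgn vgi siitl mpqq ktn fbra cveem hfmd pqu butr kywo jiovl hhuk
Final line 7: fbra

Answer: fbra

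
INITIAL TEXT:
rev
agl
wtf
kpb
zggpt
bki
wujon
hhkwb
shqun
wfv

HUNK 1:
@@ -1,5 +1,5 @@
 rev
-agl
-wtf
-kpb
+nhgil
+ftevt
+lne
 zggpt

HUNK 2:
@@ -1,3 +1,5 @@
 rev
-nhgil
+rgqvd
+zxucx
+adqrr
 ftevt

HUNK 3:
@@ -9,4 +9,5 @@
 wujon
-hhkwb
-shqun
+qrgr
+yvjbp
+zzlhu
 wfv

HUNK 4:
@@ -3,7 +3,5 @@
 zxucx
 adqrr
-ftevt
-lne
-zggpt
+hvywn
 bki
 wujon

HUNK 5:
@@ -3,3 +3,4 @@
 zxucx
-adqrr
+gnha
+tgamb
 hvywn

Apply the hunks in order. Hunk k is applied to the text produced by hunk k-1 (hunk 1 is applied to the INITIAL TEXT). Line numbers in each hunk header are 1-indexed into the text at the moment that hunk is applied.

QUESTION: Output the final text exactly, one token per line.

Hunk 1: at line 1 remove [agl,wtf,kpb] add [nhgil,ftevt,lne] -> 10 lines: rev nhgil ftevt lne zggpt bki wujon hhkwb shqun wfv
Hunk 2: at line 1 remove [nhgil] add [rgqvd,zxucx,adqrr] -> 12 lines: rev rgqvd zxucx adqrr ftevt lne zggpt bki wujon hhkwb shqun wfv
Hunk 3: at line 9 remove [hhkwb,shqun] add [qrgr,yvjbp,zzlhu] -> 13 lines: rev rgqvd zxucx adqrr ftevt lne zggpt bki wujon qrgr yvjbp zzlhu wfv
Hunk 4: at line 3 remove [ftevt,lne,zggpt] add [hvywn] -> 11 lines: rev rgqvd zxucx adqrr hvywn bki wujon qrgr yvjbp zzlhu wfv
Hunk 5: at line 3 remove [adqrr] add [gnha,tgamb] -> 12 lines: rev rgqvd zxucx gnha tgamb hvywn bki wujon qrgr yvjbp zzlhu wfv

Answer: rev
rgqvd
zxucx
gnha
tgamb
hvywn
bki
wujon
qrgr
yvjbp
zzlhu
wfv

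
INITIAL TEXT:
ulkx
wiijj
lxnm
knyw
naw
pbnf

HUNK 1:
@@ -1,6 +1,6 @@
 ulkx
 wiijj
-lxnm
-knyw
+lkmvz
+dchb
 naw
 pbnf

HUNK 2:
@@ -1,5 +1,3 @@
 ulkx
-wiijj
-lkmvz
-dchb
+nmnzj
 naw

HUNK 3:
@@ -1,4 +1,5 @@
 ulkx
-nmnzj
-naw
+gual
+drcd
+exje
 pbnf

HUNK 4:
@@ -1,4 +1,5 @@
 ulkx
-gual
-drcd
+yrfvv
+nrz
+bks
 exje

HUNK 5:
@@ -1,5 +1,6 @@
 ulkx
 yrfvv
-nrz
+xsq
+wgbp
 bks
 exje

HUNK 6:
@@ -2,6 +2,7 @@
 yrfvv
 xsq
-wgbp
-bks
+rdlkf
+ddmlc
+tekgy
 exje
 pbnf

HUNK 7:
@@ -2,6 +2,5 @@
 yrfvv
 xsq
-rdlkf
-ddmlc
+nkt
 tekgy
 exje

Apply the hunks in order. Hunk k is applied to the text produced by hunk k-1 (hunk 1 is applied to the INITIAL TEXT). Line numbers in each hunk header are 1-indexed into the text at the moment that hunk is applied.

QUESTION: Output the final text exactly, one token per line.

Answer: ulkx
yrfvv
xsq
nkt
tekgy
exje
pbnf

Derivation:
Hunk 1: at line 1 remove [lxnm,knyw] add [lkmvz,dchb] -> 6 lines: ulkx wiijj lkmvz dchb naw pbnf
Hunk 2: at line 1 remove [wiijj,lkmvz,dchb] add [nmnzj] -> 4 lines: ulkx nmnzj naw pbnf
Hunk 3: at line 1 remove [nmnzj,naw] add [gual,drcd,exje] -> 5 lines: ulkx gual drcd exje pbnf
Hunk 4: at line 1 remove [gual,drcd] add [yrfvv,nrz,bks] -> 6 lines: ulkx yrfvv nrz bks exje pbnf
Hunk 5: at line 1 remove [nrz] add [xsq,wgbp] -> 7 lines: ulkx yrfvv xsq wgbp bks exje pbnf
Hunk 6: at line 2 remove [wgbp,bks] add [rdlkf,ddmlc,tekgy] -> 8 lines: ulkx yrfvv xsq rdlkf ddmlc tekgy exje pbnf
Hunk 7: at line 2 remove [rdlkf,ddmlc] add [nkt] -> 7 lines: ulkx yrfvv xsq nkt tekgy exje pbnf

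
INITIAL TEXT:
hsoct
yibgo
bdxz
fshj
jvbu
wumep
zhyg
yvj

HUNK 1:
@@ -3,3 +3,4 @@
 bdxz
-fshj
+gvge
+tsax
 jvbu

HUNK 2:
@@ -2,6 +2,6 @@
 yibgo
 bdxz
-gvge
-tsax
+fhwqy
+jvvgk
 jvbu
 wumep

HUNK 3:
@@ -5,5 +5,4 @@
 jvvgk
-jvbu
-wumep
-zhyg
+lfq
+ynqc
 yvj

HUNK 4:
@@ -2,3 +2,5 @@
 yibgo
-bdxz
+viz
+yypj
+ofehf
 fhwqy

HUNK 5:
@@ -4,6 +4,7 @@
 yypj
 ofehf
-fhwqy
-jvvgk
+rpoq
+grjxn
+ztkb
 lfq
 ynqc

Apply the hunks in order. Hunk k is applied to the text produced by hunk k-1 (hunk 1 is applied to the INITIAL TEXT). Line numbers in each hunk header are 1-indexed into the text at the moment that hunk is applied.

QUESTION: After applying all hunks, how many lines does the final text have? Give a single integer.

Hunk 1: at line 3 remove [fshj] add [gvge,tsax] -> 9 lines: hsoct yibgo bdxz gvge tsax jvbu wumep zhyg yvj
Hunk 2: at line 2 remove [gvge,tsax] add [fhwqy,jvvgk] -> 9 lines: hsoct yibgo bdxz fhwqy jvvgk jvbu wumep zhyg yvj
Hunk 3: at line 5 remove [jvbu,wumep,zhyg] add [lfq,ynqc] -> 8 lines: hsoct yibgo bdxz fhwqy jvvgk lfq ynqc yvj
Hunk 4: at line 2 remove [bdxz] add [viz,yypj,ofehf] -> 10 lines: hsoct yibgo viz yypj ofehf fhwqy jvvgk lfq ynqc yvj
Hunk 5: at line 4 remove [fhwqy,jvvgk] add [rpoq,grjxn,ztkb] -> 11 lines: hsoct yibgo viz yypj ofehf rpoq grjxn ztkb lfq ynqc yvj
Final line count: 11

Answer: 11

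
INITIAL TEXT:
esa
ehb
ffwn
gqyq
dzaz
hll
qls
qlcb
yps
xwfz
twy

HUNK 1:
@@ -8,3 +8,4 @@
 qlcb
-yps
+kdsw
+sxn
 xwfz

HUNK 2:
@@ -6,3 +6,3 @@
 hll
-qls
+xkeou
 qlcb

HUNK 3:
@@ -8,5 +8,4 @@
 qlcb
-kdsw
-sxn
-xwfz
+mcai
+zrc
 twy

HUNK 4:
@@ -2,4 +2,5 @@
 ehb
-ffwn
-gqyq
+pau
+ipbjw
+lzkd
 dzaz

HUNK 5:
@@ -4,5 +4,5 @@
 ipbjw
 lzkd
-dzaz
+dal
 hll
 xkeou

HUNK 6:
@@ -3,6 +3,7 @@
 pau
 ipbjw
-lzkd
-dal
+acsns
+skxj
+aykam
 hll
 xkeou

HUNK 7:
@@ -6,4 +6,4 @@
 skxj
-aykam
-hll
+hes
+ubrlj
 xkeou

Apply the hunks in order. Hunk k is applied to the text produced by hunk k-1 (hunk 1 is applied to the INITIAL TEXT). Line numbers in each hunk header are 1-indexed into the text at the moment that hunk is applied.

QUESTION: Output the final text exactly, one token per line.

Hunk 1: at line 8 remove [yps] add [kdsw,sxn] -> 12 lines: esa ehb ffwn gqyq dzaz hll qls qlcb kdsw sxn xwfz twy
Hunk 2: at line 6 remove [qls] add [xkeou] -> 12 lines: esa ehb ffwn gqyq dzaz hll xkeou qlcb kdsw sxn xwfz twy
Hunk 3: at line 8 remove [kdsw,sxn,xwfz] add [mcai,zrc] -> 11 lines: esa ehb ffwn gqyq dzaz hll xkeou qlcb mcai zrc twy
Hunk 4: at line 2 remove [ffwn,gqyq] add [pau,ipbjw,lzkd] -> 12 lines: esa ehb pau ipbjw lzkd dzaz hll xkeou qlcb mcai zrc twy
Hunk 5: at line 4 remove [dzaz] add [dal] -> 12 lines: esa ehb pau ipbjw lzkd dal hll xkeou qlcb mcai zrc twy
Hunk 6: at line 3 remove [lzkd,dal] add [acsns,skxj,aykam] -> 13 lines: esa ehb pau ipbjw acsns skxj aykam hll xkeou qlcb mcai zrc twy
Hunk 7: at line 6 remove [aykam,hll] add [hes,ubrlj] -> 13 lines: esa ehb pau ipbjw acsns skxj hes ubrlj xkeou qlcb mcai zrc twy

Answer: esa
ehb
pau
ipbjw
acsns
skxj
hes
ubrlj
xkeou
qlcb
mcai
zrc
twy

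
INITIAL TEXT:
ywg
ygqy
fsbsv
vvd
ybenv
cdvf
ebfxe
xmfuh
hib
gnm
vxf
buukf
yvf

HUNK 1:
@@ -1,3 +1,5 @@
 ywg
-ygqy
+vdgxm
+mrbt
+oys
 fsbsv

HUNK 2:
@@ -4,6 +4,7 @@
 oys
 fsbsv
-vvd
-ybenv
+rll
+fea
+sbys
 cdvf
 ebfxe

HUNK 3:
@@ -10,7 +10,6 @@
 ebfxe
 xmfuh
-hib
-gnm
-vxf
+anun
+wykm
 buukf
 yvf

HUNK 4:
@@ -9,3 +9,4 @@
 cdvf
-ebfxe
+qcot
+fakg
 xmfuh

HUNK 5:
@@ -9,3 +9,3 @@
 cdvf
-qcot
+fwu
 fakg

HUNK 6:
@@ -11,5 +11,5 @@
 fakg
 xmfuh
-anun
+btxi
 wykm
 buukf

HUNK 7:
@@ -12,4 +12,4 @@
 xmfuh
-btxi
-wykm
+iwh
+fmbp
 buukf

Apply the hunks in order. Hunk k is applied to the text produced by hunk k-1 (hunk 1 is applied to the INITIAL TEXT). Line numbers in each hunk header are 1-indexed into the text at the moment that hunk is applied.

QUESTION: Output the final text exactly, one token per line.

Answer: ywg
vdgxm
mrbt
oys
fsbsv
rll
fea
sbys
cdvf
fwu
fakg
xmfuh
iwh
fmbp
buukf
yvf

Derivation:
Hunk 1: at line 1 remove [ygqy] add [vdgxm,mrbt,oys] -> 15 lines: ywg vdgxm mrbt oys fsbsv vvd ybenv cdvf ebfxe xmfuh hib gnm vxf buukf yvf
Hunk 2: at line 4 remove [vvd,ybenv] add [rll,fea,sbys] -> 16 lines: ywg vdgxm mrbt oys fsbsv rll fea sbys cdvf ebfxe xmfuh hib gnm vxf buukf yvf
Hunk 3: at line 10 remove [hib,gnm,vxf] add [anun,wykm] -> 15 lines: ywg vdgxm mrbt oys fsbsv rll fea sbys cdvf ebfxe xmfuh anun wykm buukf yvf
Hunk 4: at line 9 remove [ebfxe] add [qcot,fakg] -> 16 lines: ywg vdgxm mrbt oys fsbsv rll fea sbys cdvf qcot fakg xmfuh anun wykm buukf yvf
Hunk 5: at line 9 remove [qcot] add [fwu] -> 16 lines: ywg vdgxm mrbt oys fsbsv rll fea sbys cdvf fwu fakg xmfuh anun wykm buukf yvf
Hunk 6: at line 11 remove [anun] add [btxi] -> 16 lines: ywg vdgxm mrbt oys fsbsv rll fea sbys cdvf fwu fakg xmfuh btxi wykm buukf yvf
Hunk 7: at line 12 remove [btxi,wykm] add [iwh,fmbp] -> 16 lines: ywg vdgxm mrbt oys fsbsv rll fea sbys cdvf fwu fakg xmfuh iwh fmbp buukf yvf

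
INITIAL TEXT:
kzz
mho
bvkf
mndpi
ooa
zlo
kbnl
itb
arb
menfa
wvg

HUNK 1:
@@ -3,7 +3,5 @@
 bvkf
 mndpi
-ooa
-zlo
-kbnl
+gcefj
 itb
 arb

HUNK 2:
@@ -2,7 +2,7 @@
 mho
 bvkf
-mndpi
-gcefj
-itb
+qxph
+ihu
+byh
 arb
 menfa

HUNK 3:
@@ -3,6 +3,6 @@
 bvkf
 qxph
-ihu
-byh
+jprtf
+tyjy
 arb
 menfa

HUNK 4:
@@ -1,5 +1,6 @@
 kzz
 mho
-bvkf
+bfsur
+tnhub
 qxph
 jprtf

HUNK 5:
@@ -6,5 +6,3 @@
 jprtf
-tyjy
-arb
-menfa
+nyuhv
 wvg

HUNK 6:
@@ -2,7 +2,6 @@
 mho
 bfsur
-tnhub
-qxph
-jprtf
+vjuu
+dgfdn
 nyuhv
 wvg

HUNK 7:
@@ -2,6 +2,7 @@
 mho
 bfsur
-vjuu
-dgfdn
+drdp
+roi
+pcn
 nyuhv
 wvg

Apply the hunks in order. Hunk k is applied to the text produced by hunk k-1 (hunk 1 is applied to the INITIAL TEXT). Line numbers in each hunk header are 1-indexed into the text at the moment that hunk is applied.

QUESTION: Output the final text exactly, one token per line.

Hunk 1: at line 3 remove [ooa,zlo,kbnl] add [gcefj] -> 9 lines: kzz mho bvkf mndpi gcefj itb arb menfa wvg
Hunk 2: at line 2 remove [mndpi,gcefj,itb] add [qxph,ihu,byh] -> 9 lines: kzz mho bvkf qxph ihu byh arb menfa wvg
Hunk 3: at line 3 remove [ihu,byh] add [jprtf,tyjy] -> 9 lines: kzz mho bvkf qxph jprtf tyjy arb menfa wvg
Hunk 4: at line 1 remove [bvkf] add [bfsur,tnhub] -> 10 lines: kzz mho bfsur tnhub qxph jprtf tyjy arb menfa wvg
Hunk 5: at line 6 remove [tyjy,arb,menfa] add [nyuhv] -> 8 lines: kzz mho bfsur tnhub qxph jprtf nyuhv wvg
Hunk 6: at line 2 remove [tnhub,qxph,jprtf] add [vjuu,dgfdn] -> 7 lines: kzz mho bfsur vjuu dgfdn nyuhv wvg
Hunk 7: at line 2 remove [vjuu,dgfdn] add [drdp,roi,pcn] -> 8 lines: kzz mho bfsur drdp roi pcn nyuhv wvg

Answer: kzz
mho
bfsur
drdp
roi
pcn
nyuhv
wvg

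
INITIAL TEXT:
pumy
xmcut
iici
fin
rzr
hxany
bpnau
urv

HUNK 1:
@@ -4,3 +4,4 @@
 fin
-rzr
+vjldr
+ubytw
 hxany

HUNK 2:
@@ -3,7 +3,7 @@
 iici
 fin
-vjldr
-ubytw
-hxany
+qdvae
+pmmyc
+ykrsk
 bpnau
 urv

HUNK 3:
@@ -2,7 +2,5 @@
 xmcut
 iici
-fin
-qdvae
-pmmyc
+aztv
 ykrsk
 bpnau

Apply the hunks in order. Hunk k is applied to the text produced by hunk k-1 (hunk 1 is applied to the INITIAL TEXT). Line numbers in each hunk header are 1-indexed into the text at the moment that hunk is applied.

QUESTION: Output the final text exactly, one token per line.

Answer: pumy
xmcut
iici
aztv
ykrsk
bpnau
urv

Derivation:
Hunk 1: at line 4 remove [rzr] add [vjldr,ubytw] -> 9 lines: pumy xmcut iici fin vjldr ubytw hxany bpnau urv
Hunk 2: at line 3 remove [vjldr,ubytw,hxany] add [qdvae,pmmyc,ykrsk] -> 9 lines: pumy xmcut iici fin qdvae pmmyc ykrsk bpnau urv
Hunk 3: at line 2 remove [fin,qdvae,pmmyc] add [aztv] -> 7 lines: pumy xmcut iici aztv ykrsk bpnau urv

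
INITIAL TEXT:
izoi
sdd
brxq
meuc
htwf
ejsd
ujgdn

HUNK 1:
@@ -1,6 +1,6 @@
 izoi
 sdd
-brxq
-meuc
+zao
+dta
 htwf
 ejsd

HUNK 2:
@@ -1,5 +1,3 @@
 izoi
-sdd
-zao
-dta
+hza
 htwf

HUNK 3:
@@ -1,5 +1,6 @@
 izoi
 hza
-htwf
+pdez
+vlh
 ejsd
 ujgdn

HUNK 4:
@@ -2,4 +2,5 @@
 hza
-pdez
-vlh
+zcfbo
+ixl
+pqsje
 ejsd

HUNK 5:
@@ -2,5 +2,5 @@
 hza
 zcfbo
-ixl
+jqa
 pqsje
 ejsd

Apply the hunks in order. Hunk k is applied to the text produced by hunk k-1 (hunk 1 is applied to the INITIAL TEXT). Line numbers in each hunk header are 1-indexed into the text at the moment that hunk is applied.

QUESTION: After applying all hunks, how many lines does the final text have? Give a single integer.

Hunk 1: at line 1 remove [brxq,meuc] add [zao,dta] -> 7 lines: izoi sdd zao dta htwf ejsd ujgdn
Hunk 2: at line 1 remove [sdd,zao,dta] add [hza] -> 5 lines: izoi hza htwf ejsd ujgdn
Hunk 3: at line 1 remove [htwf] add [pdez,vlh] -> 6 lines: izoi hza pdez vlh ejsd ujgdn
Hunk 4: at line 2 remove [pdez,vlh] add [zcfbo,ixl,pqsje] -> 7 lines: izoi hza zcfbo ixl pqsje ejsd ujgdn
Hunk 5: at line 2 remove [ixl] add [jqa] -> 7 lines: izoi hza zcfbo jqa pqsje ejsd ujgdn
Final line count: 7

Answer: 7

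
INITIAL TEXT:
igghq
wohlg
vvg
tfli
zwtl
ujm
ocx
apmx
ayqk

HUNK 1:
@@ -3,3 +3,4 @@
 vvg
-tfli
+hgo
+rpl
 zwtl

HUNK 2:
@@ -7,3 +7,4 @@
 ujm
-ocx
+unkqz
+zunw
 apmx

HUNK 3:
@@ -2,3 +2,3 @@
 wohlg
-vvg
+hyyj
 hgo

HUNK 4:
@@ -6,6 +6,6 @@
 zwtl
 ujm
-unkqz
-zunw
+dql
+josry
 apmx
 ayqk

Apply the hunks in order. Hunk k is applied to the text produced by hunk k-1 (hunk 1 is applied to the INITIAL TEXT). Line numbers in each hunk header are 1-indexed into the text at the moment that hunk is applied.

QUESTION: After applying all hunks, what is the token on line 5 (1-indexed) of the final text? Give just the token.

Answer: rpl

Derivation:
Hunk 1: at line 3 remove [tfli] add [hgo,rpl] -> 10 lines: igghq wohlg vvg hgo rpl zwtl ujm ocx apmx ayqk
Hunk 2: at line 7 remove [ocx] add [unkqz,zunw] -> 11 lines: igghq wohlg vvg hgo rpl zwtl ujm unkqz zunw apmx ayqk
Hunk 3: at line 2 remove [vvg] add [hyyj] -> 11 lines: igghq wohlg hyyj hgo rpl zwtl ujm unkqz zunw apmx ayqk
Hunk 4: at line 6 remove [unkqz,zunw] add [dql,josry] -> 11 lines: igghq wohlg hyyj hgo rpl zwtl ujm dql josry apmx ayqk
Final line 5: rpl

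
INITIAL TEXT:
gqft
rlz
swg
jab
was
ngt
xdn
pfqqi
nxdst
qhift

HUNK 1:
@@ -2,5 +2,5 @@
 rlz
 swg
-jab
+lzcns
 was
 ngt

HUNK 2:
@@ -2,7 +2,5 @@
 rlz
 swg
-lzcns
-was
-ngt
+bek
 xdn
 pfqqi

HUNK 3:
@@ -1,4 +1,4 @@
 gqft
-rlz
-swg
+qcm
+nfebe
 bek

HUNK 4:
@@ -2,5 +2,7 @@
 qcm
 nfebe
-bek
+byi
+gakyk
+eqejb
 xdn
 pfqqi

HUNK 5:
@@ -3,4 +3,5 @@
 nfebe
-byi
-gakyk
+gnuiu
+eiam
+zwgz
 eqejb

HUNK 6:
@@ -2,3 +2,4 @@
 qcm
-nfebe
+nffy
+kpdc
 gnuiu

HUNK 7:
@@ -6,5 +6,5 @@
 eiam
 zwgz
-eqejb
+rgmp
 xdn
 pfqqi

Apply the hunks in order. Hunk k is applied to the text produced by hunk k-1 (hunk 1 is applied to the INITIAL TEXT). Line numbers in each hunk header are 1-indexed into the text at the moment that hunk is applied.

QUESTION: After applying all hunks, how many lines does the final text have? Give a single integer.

Hunk 1: at line 2 remove [jab] add [lzcns] -> 10 lines: gqft rlz swg lzcns was ngt xdn pfqqi nxdst qhift
Hunk 2: at line 2 remove [lzcns,was,ngt] add [bek] -> 8 lines: gqft rlz swg bek xdn pfqqi nxdst qhift
Hunk 3: at line 1 remove [rlz,swg] add [qcm,nfebe] -> 8 lines: gqft qcm nfebe bek xdn pfqqi nxdst qhift
Hunk 4: at line 2 remove [bek] add [byi,gakyk,eqejb] -> 10 lines: gqft qcm nfebe byi gakyk eqejb xdn pfqqi nxdst qhift
Hunk 5: at line 3 remove [byi,gakyk] add [gnuiu,eiam,zwgz] -> 11 lines: gqft qcm nfebe gnuiu eiam zwgz eqejb xdn pfqqi nxdst qhift
Hunk 6: at line 2 remove [nfebe] add [nffy,kpdc] -> 12 lines: gqft qcm nffy kpdc gnuiu eiam zwgz eqejb xdn pfqqi nxdst qhift
Hunk 7: at line 6 remove [eqejb] add [rgmp] -> 12 lines: gqft qcm nffy kpdc gnuiu eiam zwgz rgmp xdn pfqqi nxdst qhift
Final line count: 12

Answer: 12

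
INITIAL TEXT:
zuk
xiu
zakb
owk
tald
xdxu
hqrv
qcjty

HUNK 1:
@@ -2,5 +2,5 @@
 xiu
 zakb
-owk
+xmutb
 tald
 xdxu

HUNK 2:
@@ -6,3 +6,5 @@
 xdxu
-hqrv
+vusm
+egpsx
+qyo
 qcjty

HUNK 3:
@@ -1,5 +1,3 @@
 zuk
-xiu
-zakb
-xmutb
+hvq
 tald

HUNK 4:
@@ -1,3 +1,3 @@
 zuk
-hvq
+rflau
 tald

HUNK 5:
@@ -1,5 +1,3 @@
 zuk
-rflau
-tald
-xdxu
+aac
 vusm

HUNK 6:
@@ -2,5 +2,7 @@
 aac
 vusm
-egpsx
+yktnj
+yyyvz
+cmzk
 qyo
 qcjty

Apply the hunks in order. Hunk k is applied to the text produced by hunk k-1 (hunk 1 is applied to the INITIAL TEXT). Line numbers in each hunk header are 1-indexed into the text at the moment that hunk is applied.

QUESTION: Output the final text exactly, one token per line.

Hunk 1: at line 2 remove [owk] add [xmutb] -> 8 lines: zuk xiu zakb xmutb tald xdxu hqrv qcjty
Hunk 2: at line 6 remove [hqrv] add [vusm,egpsx,qyo] -> 10 lines: zuk xiu zakb xmutb tald xdxu vusm egpsx qyo qcjty
Hunk 3: at line 1 remove [xiu,zakb,xmutb] add [hvq] -> 8 lines: zuk hvq tald xdxu vusm egpsx qyo qcjty
Hunk 4: at line 1 remove [hvq] add [rflau] -> 8 lines: zuk rflau tald xdxu vusm egpsx qyo qcjty
Hunk 5: at line 1 remove [rflau,tald,xdxu] add [aac] -> 6 lines: zuk aac vusm egpsx qyo qcjty
Hunk 6: at line 2 remove [egpsx] add [yktnj,yyyvz,cmzk] -> 8 lines: zuk aac vusm yktnj yyyvz cmzk qyo qcjty

Answer: zuk
aac
vusm
yktnj
yyyvz
cmzk
qyo
qcjty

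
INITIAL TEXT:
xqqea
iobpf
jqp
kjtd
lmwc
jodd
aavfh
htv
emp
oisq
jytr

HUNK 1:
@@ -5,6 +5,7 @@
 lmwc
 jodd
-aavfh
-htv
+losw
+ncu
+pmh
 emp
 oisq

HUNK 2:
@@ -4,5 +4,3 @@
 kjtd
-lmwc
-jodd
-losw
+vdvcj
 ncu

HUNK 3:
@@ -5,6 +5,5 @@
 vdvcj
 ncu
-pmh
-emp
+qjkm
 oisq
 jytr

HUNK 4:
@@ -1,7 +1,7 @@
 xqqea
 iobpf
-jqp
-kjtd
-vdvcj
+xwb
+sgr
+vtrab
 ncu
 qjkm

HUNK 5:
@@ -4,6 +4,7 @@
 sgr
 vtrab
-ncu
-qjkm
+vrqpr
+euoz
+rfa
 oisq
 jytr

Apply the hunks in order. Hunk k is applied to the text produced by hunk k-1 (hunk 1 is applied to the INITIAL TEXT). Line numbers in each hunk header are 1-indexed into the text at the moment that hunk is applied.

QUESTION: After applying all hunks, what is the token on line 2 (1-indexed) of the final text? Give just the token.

Answer: iobpf

Derivation:
Hunk 1: at line 5 remove [aavfh,htv] add [losw,ncu,pmh] -> 12 lines: xqqea iobpf jqp kjtd lmwc jodd losw ncu pmh emp oisq jytr
Hunk 2: at line 4 remove [lmwc,jodd,losw] add [vdvcj] -> 10 lines: xqqea iobpf jqp kjtd vdvcj ncu pmh emp oisq jytr
Hunk 3: at line 5 remove [pmh,emp] add [qjkm] -> 9 lines: xqqea iobpf jqp kjtd vdvcj ncu qjkm oisq jytr
Hunk 4: at line 1 remove [jqp,kjtd,vdvcj] add [xwb,sgr,vtrab] -> 9 lines: xqqea iobpf xwb sgr vtrab ncu qjkm oisq jytr
Hunk 5: at line 4 remove [ncu,qjkm] add [vrqpr,euoz,rfa] -> 10 lines: xqqea iobpf xwb sgr vtrab vrqpr euoz rfa oisq jytr
Final line 2: iobpf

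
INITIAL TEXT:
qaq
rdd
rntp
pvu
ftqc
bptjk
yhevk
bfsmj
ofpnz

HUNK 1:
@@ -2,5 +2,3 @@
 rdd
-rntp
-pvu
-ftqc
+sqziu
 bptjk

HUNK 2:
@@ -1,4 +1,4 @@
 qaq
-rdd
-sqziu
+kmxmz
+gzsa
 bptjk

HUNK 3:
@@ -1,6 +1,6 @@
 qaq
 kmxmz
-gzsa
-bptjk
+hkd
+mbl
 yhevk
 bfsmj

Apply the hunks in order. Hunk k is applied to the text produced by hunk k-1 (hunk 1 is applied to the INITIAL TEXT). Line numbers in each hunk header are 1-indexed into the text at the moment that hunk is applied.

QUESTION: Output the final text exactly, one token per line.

Answer: qaq
kmxmz
hkd
mbl
yhevk
bfsmj
ofpnz

Derivation:
Hunk 1: at line 2 remove [rntp,pvu,ftqc] add [sqziu] -> 7 lines: qaq rdd sqziu bptjk yhevk bfsmj ofpnz
Hunk 2: at line 1 remove [rdd,sqziu] add [kmxmz,gzsa] -> 7 lines: qaq kmxmz gzsa bptjk yhevk bfsmj ofpnz
Hunk 3: at line 1 remove [gzsa,bptjk] add [hkd,mbl] -> 7 lines: qaq kmxmz hkd mbl yhevk bfsmj ofpnz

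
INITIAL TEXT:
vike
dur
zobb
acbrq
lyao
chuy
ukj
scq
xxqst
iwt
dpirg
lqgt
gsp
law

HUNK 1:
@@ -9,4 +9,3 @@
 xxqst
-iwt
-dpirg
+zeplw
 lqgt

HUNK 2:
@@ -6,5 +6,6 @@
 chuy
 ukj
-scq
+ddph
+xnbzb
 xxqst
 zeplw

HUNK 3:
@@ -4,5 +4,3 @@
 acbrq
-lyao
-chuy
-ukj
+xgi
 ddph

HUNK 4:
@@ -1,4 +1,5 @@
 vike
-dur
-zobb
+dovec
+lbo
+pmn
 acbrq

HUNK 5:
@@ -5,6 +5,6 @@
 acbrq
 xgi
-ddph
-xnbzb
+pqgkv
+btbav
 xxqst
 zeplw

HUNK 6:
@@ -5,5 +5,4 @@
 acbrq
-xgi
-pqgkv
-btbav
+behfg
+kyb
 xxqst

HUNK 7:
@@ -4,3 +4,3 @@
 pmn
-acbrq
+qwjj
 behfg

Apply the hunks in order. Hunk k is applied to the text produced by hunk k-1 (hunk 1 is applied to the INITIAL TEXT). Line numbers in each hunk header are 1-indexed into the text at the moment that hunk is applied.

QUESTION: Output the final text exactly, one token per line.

Answer: vike
dovec
lbo
pmn
qwjj
behfg
kyb
xxqst
zeplw
lqgt
gsp
law

Derivation:
Hunk 1: at line 9 remove [iwt,dpirg] add [zeplw] -> 13 lines: vike dur zobb acbrq lyao chuy ukj scq xxqst zeplw lqgt gsp law
Hunk 2: at line 6 remove [scq] add [ddph,xnbzb] -> 14 lines: vike dur zobb acbrq lyao chuy ukj ddph xnbzb xxqst zeplw lqgt gsp law
Hunk 3: at line 4 remove [lyao,chuy,ukj] add [xgi] -> 12 lines: vike dur zobb acbrq xgi ddph xnbzb xxqst zeplw lqgt gsp law
Hunk 4: at line 1 remove [dur,zobb] add [dovec,lbo,pmn] -> 13 lines: vike dovec lbo pmn acbrq xgi ddph xnbzb xxqst zeplw lqgt gsp law
Hunk 5: at line 5 remove [ddph,xnbzb] add [pqgkv,btbav] -> 13 lines: vike dovec lbo pmn acbrq xgi pqgkv btbav xxqst zeplw lqgt gsp law
Hunk 6: at line 5 remove [xgi,pqgkv,btbav] add [behfg,kyb] -> 12 lines: vike dovec lbo pmn acbrq behfg kyb xxqst zeplw lqgt gsp law
Hunk 7: at line 4 remove [acbrq] add [qwjj] -> 12 lines: vike dovec lbo pmn qwjj behfg kyb xxqst zeplw lqgt gsp law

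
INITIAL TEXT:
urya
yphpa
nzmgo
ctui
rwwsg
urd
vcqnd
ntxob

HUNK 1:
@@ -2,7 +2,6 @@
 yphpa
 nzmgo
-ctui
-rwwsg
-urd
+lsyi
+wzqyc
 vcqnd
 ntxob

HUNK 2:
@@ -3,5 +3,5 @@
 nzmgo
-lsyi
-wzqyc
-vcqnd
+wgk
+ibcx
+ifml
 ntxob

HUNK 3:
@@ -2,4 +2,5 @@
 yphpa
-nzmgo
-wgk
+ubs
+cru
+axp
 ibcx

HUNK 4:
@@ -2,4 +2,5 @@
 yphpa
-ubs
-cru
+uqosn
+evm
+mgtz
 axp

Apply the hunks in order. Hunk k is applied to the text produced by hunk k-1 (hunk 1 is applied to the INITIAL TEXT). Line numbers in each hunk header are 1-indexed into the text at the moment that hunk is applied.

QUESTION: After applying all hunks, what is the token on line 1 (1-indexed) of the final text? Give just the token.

Answer: urya

Derivation:
Hunk 1: at line 2 remove [ctui,rwwsg,urd] add [lsyi,wzqyc] -> 7 lines: urya yphpa nzmgo lsyi wzqyc vcqnd ntxob
Hunk 2: at line 3 remove [lsyi,wzqyc,vcqnd] add [wgk,ibcx,ifml] -> 7 lines: urya yphpa nzmgo wgk ibcx ifml ntxob
Hunk 3: at line 2 remove [nzmgo,wgk] add [ubs,cru,axp] -> 8 lines: urya yphpa ubs cru axp ibcx ifml ntxob
Hunk 4: at line 2 remove [ubs,cru] add [uqosn,evm,mgtz] -> 9 lines: urya yphpa uqosn evm mgtz axp ibcx ifml ntxob
Final line 1: urya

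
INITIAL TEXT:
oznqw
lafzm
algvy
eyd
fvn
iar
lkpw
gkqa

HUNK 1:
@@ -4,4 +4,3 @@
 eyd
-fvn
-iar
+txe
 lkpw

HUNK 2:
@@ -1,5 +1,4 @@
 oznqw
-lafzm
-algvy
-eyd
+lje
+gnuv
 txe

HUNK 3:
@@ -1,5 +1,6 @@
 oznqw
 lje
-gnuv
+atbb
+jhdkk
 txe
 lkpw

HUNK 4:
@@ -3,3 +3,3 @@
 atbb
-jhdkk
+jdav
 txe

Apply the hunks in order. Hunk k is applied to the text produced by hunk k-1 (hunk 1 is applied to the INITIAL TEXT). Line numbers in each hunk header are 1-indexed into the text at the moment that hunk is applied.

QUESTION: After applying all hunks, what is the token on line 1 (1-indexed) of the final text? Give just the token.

Answer: oznqw

Derivation:
Hunk 1: at line 4 remove [fvn,iar] add [txe] -> 7 lines: oznqw lafzm algvy eyd txe lkpw gkqa
Hunk 2: at line 1 remove [lafzm,algvy,eyd] add [lje,gnuv] -> 6 lines: oznqw lje gnuv txe lkpw gkqa
Hunk 3: at line 1 remove [gnuv] add [atbb,jhdkk] -> 7 lines: oznqw lje atbb jhdkk txe lkpw gkqa
Hunk 4: at line 3 remove [jhdkk] add [jdav] -> 7 lines: oznqw lje atbb jdav txe lkpw gkqa
Final line 1: oznqw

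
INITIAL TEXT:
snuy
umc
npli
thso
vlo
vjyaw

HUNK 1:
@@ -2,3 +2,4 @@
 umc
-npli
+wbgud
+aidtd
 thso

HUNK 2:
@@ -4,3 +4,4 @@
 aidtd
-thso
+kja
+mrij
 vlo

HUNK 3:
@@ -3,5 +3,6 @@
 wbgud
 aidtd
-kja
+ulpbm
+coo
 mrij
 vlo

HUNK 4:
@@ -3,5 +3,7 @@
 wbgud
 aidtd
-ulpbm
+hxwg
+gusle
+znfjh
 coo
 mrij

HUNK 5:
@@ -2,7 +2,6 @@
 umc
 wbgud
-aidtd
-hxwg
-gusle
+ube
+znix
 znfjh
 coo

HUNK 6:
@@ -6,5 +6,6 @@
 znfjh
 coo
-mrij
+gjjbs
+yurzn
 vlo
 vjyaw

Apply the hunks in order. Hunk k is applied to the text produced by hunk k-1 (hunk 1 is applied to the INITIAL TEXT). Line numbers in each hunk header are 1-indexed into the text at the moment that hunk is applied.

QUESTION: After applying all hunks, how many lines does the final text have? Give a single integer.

Answer: 11

Derivation:
Hunk 1: at line 2 remove [npli] add [wbgud,aidtd] -> 7 lines: snuy umc wbgud aidtd thso vlo vjyaw
Hunk 2: at line 4 remove [thso] add [kja,mrij] -> 8 lines: snuy umc wbgud aidtd kja mrij vlo vjyaw
Hunk 3: at line 3 remove [kja] add [ulpbm,coo] -> 9 lines: snuy umc wbgud aidtd ulpbm coo mrij vlo vjyaw
Hunk 4: at line 3 remove [ulpbm] add [hxwg,gusle,znfjh] -> 11 lines: snuy umc wbgud aidtd hxwg gusle znfjh coo mrij vlo vjyaw
Hunk 5: at line 2 remove [aidtd,hxwg,gusle] add [ube,znix] -> 10 lines: snuy umc wbgud ube znix znfjh coo mrij vlo vjyaw
Hunk 6: at line 6 remove [mrij] add [gjjbs,yurzn] -> 11 lines: snuy umc wbgud ube znix znfjh coo gjjbs yurzn vlo vjyaw
Final line count: 11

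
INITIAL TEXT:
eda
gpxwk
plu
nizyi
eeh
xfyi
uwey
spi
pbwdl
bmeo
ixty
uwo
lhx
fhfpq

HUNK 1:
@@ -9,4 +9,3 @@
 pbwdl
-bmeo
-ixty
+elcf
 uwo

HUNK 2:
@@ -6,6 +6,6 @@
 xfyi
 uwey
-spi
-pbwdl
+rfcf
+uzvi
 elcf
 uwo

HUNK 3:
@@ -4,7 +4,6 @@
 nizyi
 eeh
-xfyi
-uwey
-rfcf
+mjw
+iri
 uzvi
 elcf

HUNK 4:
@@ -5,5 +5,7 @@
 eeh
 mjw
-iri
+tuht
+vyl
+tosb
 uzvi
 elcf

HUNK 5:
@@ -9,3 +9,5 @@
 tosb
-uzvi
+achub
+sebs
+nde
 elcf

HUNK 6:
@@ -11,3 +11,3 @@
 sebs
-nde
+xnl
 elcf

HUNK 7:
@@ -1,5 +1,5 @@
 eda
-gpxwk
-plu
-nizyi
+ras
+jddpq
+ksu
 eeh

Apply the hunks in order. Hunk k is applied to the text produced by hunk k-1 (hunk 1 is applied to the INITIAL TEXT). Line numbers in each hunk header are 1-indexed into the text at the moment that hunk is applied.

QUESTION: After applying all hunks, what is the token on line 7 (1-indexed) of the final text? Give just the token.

Hunk 1: at line 9 remove [bmeo,ixty] add [elcf] -> 13 lines: eda gpxwk plu nizyi eeh xfyi uwey spi pbwdl elcf uwo lhx fhfpq
Hunk 2: at line 6 remove [spi,pbwdl] add [rfcf,uzvi] -> 13 lines: eda gpxwk plu nizyi eeh xfyi uwey rfcf uzvi elcf uwo lhx fhfpq
Hunk 3: at line 4 remove [xfyi,uwey,rfcf] add [mjw,iri] -> 12 lines: eda gpxwk plu nizyi eeh mjw iri uzvi elcf uwo lhx fhfpq
Hunk 4: at line 5 remove [iri] add [tuht,vyl,tosb] -> 14 lines: eda gpxwk plu nizyi eeh mjw tuht vyl tosb uzvi elcf uwo lhx fhfpq
Hunk 5: at line 9 remove [uzvi] add [achub,sebs,nde] -> 16 lines: eda gpxwk plu nizyi eeh mjw tuht vyl tosb achub sebs nde elcf uwo lhx fhfpq
Hunk 6: at line 11 remove [nde] add [xnl] -> 16 lines: eda gpxwk plu nizyi eeh mjw tuht vyl tosb achub sebs xnl elcf uwo lhx fhfpq
Hunk 7: at line 1 remove [gpxwk,plu,nizyi] add [ras,jddpq,ksu] -> 16 lines: eda ras jddpq ksu eeh mjw tuht vyl tosb achub sebs xnl elcf uwo lhx fhfpq
Final line 7: tuht

Answer: tuht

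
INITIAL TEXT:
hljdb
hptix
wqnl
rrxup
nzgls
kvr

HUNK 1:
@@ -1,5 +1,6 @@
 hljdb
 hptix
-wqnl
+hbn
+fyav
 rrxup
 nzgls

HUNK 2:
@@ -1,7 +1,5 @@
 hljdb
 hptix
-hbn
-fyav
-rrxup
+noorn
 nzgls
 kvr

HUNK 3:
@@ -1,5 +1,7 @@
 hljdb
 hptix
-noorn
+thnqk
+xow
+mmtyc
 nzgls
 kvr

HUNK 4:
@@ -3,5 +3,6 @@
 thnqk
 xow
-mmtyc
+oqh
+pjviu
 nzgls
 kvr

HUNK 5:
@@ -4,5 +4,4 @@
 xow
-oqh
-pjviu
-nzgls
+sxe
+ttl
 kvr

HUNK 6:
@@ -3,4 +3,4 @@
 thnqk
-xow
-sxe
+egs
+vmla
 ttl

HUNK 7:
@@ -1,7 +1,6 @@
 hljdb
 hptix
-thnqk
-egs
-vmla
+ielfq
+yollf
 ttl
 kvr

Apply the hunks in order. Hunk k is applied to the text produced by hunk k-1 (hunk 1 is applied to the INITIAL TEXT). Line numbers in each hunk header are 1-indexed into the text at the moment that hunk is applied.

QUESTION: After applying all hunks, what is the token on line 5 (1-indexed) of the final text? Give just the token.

Hunk 1: at line 1 remove [wqnl] add [hbn,fyav] -> 7 lines: hljdb hptix hbn fyav rrxup nzgls kvr
Hunk 2: at line 1 remove [hbn,fyav,rrxup] add [noorn] -> 5 lines: hljdb hptix noorn nzgls kvr
Hunk 3: at line 1 remove [noorn] add [thnqk,xow,mmtyc] -> 7 lines: hljdb hptix thnqk xow mmtyc nzgls kvr
Hunk 4: at line 3 remove [mmtyc] add [oqh,pjviu] -> 8 lines: hljdb hptix thnqk xow oqh pjviu nzgls kvr
Hunk 5: at line 4 remove [oqh,pjviu,nzgls] add [sxe,ttl] -> 7 lines: hljdb hptix thnqk xow sxe ttl kvr
Hunk 6: at line 3 remove [xow,sxe] add [egs,vmla] -> 7 lines: hljdb hptix thnqk egs vmla ttl kvr
Hunk 7: at line 1 remove [thnqk,egs,vmla] add [ielfq,yollf] -> 6 lines: hljdb hptix ielfq yollf ttl kvr
Final line 5: ttl

Answer: ttl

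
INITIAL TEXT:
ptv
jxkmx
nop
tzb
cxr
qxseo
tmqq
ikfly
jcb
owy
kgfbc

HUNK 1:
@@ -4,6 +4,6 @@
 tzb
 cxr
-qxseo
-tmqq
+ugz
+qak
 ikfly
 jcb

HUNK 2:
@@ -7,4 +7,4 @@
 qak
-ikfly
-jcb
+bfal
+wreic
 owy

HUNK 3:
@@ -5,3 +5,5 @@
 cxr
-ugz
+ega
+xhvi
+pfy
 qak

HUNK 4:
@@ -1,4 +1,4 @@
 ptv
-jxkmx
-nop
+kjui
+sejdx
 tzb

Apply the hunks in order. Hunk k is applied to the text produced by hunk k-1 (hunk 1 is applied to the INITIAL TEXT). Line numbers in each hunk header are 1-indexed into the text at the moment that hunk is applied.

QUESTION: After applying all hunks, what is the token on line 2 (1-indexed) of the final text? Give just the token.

Hunk 1: at line 4 remove [qxseo,tmqq] add [ugz,qak] -> 11 lines: ptv jxkmx nop tzb cxr ugz qak ikfly jcb owy kgfbc
Hunk 2: at line 7 remove [ikfly,jcb] add [bfal,wreic] -> 11 lines: ptv jxkmx nop tzb cxr ugz qak bfal wreic owy kgfbc
Hunk 3: at line 5 remove [ugz] add [ega,xhvi,pfy] -> 13 lines: ptv jxkmx nop tzb cxr ega xhvi pfy qak bfal wreic owy kgfbc
Hunk 4: at line 1 remove [jxkmx,nop] add [kjui,sejdx] -> 13 lines: ptv kjui sejdx tzb cxr ega xhvi pfy qak bfal wreic owy kgfbc
Final line 2: kjui

Answer: kjui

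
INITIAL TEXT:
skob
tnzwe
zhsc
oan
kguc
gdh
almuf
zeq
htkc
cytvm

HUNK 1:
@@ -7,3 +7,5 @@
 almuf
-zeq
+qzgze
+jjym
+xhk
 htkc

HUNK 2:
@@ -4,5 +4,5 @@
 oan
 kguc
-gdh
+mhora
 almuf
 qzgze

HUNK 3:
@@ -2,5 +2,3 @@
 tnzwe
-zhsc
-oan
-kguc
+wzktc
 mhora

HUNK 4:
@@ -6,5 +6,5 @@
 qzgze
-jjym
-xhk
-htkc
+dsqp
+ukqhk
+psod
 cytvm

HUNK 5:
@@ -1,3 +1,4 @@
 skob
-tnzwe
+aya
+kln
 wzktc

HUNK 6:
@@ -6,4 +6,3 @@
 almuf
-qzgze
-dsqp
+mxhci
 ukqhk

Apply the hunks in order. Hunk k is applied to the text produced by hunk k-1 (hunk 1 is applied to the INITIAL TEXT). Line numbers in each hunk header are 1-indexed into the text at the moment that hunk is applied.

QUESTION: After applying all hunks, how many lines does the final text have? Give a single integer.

Answer: 10

Derivation:
Hunk 1: at line 7 remove [zeq] add [qzgze,jjym,xhk] -> 12 lines: skob tnzwe zhsc oan kguc gdh almuf qzgze jjym xhk htkc cytvm
Hunk 2: at line 4 remove [gdh] add [mhora] -> 12 lines: skob tnzwe zhsc oan kguc mhora almuf qzgze jjym xhk htkc cytvm
Hunk 3: at line 2 remove [zhsc,oan,kguc] add [wzktc] -> 10 lines: skob tnzwe wzktc mhora almuf qzgze jjym xhk htkc cytvm
Hunk 4: at line 6 remove [jjym,xhk,htkc] add [dsqp,ukqhk,psod] -> 10 lines: skob tnzwe wzktc mhora almuf qzgze dsqp ukqhk psod cytvm
Hunk 5: at line 1 remove [tnzwe] add [aya,kln] -> 11 lines: skob aya kln wzktc mhora almuf qzgze dsqp ukqhk psod cytvm
Hunk 6: at line 6 remove [qzgze,dsqp] add [mxhci] -> 10 lines: skob aya kln wzktc mhora almuf mxhci ukqhk psod cytvm
Final line count: 10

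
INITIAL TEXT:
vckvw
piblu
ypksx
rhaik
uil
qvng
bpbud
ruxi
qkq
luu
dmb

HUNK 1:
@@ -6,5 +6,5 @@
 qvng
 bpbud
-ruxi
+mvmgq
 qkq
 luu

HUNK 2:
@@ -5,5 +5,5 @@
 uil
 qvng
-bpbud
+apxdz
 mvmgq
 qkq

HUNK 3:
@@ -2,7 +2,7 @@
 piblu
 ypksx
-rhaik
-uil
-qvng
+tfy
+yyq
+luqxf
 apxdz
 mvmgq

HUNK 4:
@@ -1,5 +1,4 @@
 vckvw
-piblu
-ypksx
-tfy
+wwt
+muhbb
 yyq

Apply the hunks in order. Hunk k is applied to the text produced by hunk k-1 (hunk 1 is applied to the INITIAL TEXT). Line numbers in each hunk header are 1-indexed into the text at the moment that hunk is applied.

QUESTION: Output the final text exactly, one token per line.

Answer: vckvw
wwt
muhbb
yyq
luqxf
apxdz
mvmgq
qkq
luu
dmb

Derivation:
Hunk 1: at line 6 remove [ruxi] add [mvmgq] -> 11 lines: vckvw piblu ypksx rhaik uil qvng bpbud mvmgq qkq luu dmb
Hunk 2: at line 5 remove [bpbud] add [apxdz] -> 11 lines: vckvw piblu ypksx rhaik uil qvng apxdz mvmgq qkq luu dmb
Hunk 3: at line 2 remove [rhaik,uil,qvng] add [tfy,yyq,luqxf] -> 11 lines: vckvw piblu ypksx tfy yyq luqxf apxdz mvmgq qkq luu dmb
Hunk 4: at line 1 remove [piblu,ypksx,tfy] add [wwt,muhbb] -> 10 lines: vckvw wwt muhbb yyq luqxf apxdz mvmgq qkq luu dmb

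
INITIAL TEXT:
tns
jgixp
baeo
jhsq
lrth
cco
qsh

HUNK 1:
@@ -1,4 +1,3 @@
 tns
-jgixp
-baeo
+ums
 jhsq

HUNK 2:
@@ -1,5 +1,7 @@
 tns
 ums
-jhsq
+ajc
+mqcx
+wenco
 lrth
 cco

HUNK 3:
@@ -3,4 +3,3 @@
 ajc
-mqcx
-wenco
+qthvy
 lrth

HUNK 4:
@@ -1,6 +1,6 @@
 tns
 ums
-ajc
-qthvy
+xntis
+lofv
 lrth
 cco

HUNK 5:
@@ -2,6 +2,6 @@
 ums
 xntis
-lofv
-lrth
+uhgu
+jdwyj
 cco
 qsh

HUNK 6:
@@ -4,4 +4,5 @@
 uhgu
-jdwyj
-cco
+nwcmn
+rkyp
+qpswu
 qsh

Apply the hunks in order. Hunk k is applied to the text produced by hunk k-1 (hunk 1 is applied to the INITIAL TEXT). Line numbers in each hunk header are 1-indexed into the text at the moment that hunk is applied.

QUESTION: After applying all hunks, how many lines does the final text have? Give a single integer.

Hunk 1: at line 1 remove [jgixp,baeo] add [ums] -> 6 lines: tns ums jhsq lrth cco qsh
Hunk 2: at line 1 remove [jhsq] add [ajc,mqcx,wenco] -> 8 lines: tns ums ajc mqcx wenco lrth cco qsh
Hunk 3: at line 3 remove [mqcx,wenco] add [qthvy] -> 7 lines: tns ums ajc qthvy lrth cco qsh
Hunk 4: at line 1 remove [ajc,qthvy] add [xntis,lofv] -> 7 lines: tns ums xntis lofv lrth cco qsh
Hunk 5: at line 2 remove [lofv,lrth] add [uhgu,jdwyj] -> 7 lines: tns ums xntis uhgu jdwyj cco qsh
Hunk 6: at line 4 remove [jdwyj,cco] add [nwcmn,rkyp,qpswu] -> 8 lines: tns ums xntis uhgu nwcmn rkyp qpswu qsh
Final line count: 8

Answer: 8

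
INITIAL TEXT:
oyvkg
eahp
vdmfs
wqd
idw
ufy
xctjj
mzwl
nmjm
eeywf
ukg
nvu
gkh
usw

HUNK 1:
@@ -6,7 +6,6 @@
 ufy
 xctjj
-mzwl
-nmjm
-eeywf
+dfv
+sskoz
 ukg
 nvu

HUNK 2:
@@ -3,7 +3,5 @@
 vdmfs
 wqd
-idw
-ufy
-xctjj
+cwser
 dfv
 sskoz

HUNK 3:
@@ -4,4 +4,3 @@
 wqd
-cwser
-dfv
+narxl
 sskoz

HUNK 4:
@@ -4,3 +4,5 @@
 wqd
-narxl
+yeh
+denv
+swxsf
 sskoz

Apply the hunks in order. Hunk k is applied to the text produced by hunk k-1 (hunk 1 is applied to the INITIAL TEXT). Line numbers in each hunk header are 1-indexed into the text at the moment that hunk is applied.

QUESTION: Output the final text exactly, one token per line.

Answer: oyvkg
eahp
vdmfs
wqd
yeh
denv
swxsf
sskoz
ukg
nvu
gkh
usw

Derivation:
Hunk 1: at line 6 remove [mzwl,nmjm,eeywf] add [dfv,sskoz] -> 13 lines: oyvkg eahp vdmfs wqd idw ufy xctjj dfv sskoz ukg nvu gkh usw
Hunk 2: at line 3 remove [idw,ufy,xctjj] add [cwser] -> 11 lines: oyvkg eahp vdmfs wqd cwser dfv sskoz ukg nvu gkh usw
Hunk 3: at line 4 remove [cwser,dfv] add [narxl] -> 10 lines: oyvkg eahp vdmfs wqd narxl sskoz ukg nvu gkh usw
Hunk 4: at line 4 remove [narxl] add [yeh,denv,swxsf] -> 12 lines: oyvkg eahp vdmfs wqd yeh denv swxsf sskoz ukg nvu gkh usw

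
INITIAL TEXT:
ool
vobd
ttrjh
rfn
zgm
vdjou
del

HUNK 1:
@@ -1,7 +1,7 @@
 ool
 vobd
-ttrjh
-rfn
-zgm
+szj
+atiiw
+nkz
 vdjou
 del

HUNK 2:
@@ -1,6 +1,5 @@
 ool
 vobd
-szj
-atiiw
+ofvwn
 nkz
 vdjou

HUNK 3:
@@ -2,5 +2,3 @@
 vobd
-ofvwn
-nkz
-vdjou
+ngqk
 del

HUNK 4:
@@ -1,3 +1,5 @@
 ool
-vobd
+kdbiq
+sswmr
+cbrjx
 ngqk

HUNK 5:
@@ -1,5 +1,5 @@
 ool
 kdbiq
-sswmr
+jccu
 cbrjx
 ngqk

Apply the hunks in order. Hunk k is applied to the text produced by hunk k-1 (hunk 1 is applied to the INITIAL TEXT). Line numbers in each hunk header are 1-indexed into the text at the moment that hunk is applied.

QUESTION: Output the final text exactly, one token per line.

Answer: ool
kdbiq
jccu
cbrjx
ngqk
del

Derivation:
Hunk 1: at line 1 remove [ttrjh,rfn,zgm] add [szj,atiiw,nkz] -> 7 lines: ool vobd szj atiiw nkz vdjou del
Hunk 2: at line 1 remove [szj,atiiw] add [ofvwn] -> 6 lines: ool vobd ofvwn nkz vdjou del
Hunk 3: at line 2 remove [ofvwn,nkz,vdjou] add [ngqk] -> 4 lines: ool vobd ngqk del
Hunk 4: at line 1 remove [vobd] add [kdbiq,sswmr,cbrjx] -> 6 lines: ool kdbiq sswmr cbrjx ngqk del
Hunk 5: at line 1 remove [sswmr] add [jccu] -> 6 lines: ool kdbiq jccu cbrjx ngqk del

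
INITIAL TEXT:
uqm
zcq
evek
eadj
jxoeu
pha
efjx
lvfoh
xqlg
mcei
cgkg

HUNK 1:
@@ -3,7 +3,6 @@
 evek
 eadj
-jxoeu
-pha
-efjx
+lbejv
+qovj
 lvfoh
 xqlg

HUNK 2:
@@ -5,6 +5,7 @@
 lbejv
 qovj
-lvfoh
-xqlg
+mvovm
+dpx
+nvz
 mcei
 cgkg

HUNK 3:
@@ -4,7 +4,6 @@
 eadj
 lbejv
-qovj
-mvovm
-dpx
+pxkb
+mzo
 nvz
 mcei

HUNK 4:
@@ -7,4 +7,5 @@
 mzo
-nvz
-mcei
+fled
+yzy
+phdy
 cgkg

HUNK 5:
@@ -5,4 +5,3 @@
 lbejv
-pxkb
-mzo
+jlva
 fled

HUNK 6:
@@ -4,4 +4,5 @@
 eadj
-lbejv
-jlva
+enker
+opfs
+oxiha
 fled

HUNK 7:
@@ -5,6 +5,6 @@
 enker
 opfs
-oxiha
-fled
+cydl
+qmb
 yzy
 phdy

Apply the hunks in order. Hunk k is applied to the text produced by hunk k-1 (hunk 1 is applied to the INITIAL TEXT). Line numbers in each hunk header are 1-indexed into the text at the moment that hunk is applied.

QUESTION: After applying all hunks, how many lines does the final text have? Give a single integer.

Hunk 1: at line 3 remove [jxoeu,pha,efjx] add [lbejv,qovj] -> 10 lines: uqm zcq evek eadj lbejv qovj lvfoh xqlg mcei cgkg
Hunk 2: at line 5 remove [lvfoh,xqlg] add [mvovm,dpx,nvz] -> 11 lines: uqm zcq evek eadj lbejv qovj mvovm dpx nvz mcei cgkg
Hunk 3: at line 4 remove [qovj,mvovm,dpx] add [pxkb,mzo] -> 10 lines: uqm zcq evek eadj lbejv pxkb mzo nvz mcei cgkg
Hunk 4: at line 7 remove [nvz,mcei] add [fled,yzy,phdy] -> 11 lines: uqm zcq evek eadj lbejv pxkb mzo fled yzy phdy cgkg
Hunk 5: at line 5 remove [pxkb,mzo] add [jlva] -> 10 lines: uqm zcq evek eadj lbejv jlva fled yzy phdy cgkg
Hunk 6: at line 4 remove [lbejv,jlva] add [enker,opfs,oxiha] -> 11 lines: uqm zcq evek eadj enker opfs oxiha fled yzy phdy cgkg
Hunk 7: at line 5 remove [oxiha,fled] add [cydl,qmb] -> 11 lines: uqm zcq evek eadj enker opfs cydl qmb yzy phdy cgkg
Final line count: 11

Answer: 11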